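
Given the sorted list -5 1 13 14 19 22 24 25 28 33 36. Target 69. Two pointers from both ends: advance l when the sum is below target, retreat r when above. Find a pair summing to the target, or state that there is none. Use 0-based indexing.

[0,10] -5+36=31 <69 → l++
[1,10] 1+36=37 <69 → l++
[2,10] 13+36=49 <69 → l++
[3,10] 14+36=50 <69 → l++
[4,10] 19+36=55 <69 → l++
[5,10] 22+36=58 <69 → l++
[6,10] 24+36=60 <69 → l++
[7,10] 25+36=61 <69 → l++
[8,10] 28+36=64 <69 → l++
[9,10] 33+36=69 → found

(33, 36)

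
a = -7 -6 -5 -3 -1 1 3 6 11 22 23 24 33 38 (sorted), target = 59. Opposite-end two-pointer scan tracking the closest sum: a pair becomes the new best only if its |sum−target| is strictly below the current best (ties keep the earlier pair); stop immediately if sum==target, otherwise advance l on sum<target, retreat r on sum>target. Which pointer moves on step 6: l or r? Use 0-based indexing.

l

l=0 r=13: -7+38=31 d=28 *, l++
l=1 r=13: -6+38=32 d=27 *, l++
l=2 r=13: -5+38=33 d=26 *, l++
l=3 r=13: -3+38=35 d=24 *, l++
l=4 r=13: -1+38=37 d=22 *, l++
l=5 r=13: 1+38=39 d=20 *, l++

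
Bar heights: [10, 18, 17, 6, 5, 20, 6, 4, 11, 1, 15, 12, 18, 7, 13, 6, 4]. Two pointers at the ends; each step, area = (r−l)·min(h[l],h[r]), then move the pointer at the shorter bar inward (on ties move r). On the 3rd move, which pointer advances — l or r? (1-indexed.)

[1,17] min(10,4)*16=64 best=64 * → r--
[1,16] min(10,6)*15=90 best=90 * → r--
[1,15] min(10,13)*14=140 best=140 * → l++

l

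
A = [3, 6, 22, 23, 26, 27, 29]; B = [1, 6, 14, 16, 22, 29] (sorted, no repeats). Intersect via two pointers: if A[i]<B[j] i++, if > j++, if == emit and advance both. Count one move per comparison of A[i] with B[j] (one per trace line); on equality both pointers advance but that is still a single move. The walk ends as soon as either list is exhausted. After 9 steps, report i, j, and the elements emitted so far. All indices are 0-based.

[i=0,j=0] 3>1 → j++
[i=0,j=1] 3<6 → i++
[i=1,j=1] 6==6 emit → i++,j++
[i=2,j=2] 22>14 → j++
[i=2,j=3] 22>16 → j++
[i=2,j=4] 22==22 emit → i++,j++
[i=3,j=5] 23<29 → i++
[i=4,j=5] 26<29 → i++
[i=5,j=5] 27<29 → i++

i=6, j=5, emitted=[6, 22]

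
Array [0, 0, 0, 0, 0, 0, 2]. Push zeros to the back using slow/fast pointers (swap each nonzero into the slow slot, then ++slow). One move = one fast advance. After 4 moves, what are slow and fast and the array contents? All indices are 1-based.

slow=1, fast=5, a=[0, 0, 0, 0, 0, 0, 2]

(s=1,f=1) a[fast]=0 → fast++
(s=1,f=2) a[fast]=0 → fast++
(s=1,f=3) a[fast]=0 → fast++
(s=1,f=4) a[fast]=0 → fast++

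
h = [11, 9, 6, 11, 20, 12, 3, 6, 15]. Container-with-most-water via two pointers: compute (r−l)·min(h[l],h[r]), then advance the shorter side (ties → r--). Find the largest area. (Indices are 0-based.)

[0,8] min(11,15)*8=88 best=88 * → l++
[1,8] min(9,15)*7=63 best=88 → l++
[2,8] min(6,15)*6=36 best=88 → l++
[3,8] min(11,15)*5=55 best=88 → l++
[4,8] min(20,15)*4=60 best=88 → r--
[4,7] min(20,6)*3=18 best=88 → r--
[4,6] min(20,3)*2=6 best=88 → r--
[4,5] min(20,12)*1=12 best=88 → r--

max area = 88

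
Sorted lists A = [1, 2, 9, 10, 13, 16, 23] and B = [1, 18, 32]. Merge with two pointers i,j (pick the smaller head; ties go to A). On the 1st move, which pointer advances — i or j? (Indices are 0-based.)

i

i=0 j=0: A[i]=1<=B[j]=1 take 1, i++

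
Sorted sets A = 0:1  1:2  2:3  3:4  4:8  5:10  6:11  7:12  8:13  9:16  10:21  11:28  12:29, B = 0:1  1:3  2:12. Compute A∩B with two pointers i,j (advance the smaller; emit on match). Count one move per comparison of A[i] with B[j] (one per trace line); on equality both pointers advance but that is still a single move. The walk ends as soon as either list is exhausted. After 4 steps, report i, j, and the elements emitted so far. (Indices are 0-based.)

i=4, j=2, emitted=[1, 3]

[i=0,j=0] 1==1 emit → i++,j++
[i=1,j=1] 2<3 → i++
[i=2,j=1] 3==3 emit → i++,j++
[i=3,j=2] 4<12 → i++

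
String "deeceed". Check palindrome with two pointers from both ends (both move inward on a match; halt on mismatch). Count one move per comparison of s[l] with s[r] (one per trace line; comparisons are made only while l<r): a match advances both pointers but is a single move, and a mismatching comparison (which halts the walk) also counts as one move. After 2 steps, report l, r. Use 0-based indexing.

[0,6] 'd'=='d' → l++,r--
[1,5] 'e'=='e' → l++,r--

l=2, r=4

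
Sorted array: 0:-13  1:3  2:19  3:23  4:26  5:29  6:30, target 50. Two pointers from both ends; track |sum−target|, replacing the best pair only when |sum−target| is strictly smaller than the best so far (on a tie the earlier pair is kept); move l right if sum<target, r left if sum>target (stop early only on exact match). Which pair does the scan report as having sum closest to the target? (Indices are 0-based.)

pair (19, 30) with sum 49 (|Δ|=1)

l=0 r=6: -13+30=17 d=33 *, l++
l=1 r=6: 3+30=33 d=17 *, l++
l=2 r=6: 19+30=49 d=1 *, l++
l=3 r=6: 23+30=53 d=3, r--
l=3 r=5: 23+29=52 d=2, r--
l=3 r=4: 23+26=49 d=1, l++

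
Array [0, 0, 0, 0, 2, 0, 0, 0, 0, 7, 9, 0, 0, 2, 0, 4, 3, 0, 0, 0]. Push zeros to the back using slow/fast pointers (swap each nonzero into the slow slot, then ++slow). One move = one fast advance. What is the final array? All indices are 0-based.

[2, 7, 9, 2, 4, 3, 0, 0, 0, 0, 0, 0, 0, 0, 0, 0, 0, 0, 0, 0]

slow=0 fast=0: a[fast]=0, fast++
slow=0 fast=1: a[fast]=0, fast++
slow=0 fast=2: a[fast]=0, fast++
slow=0 fast=3: a[fast]=0, fast++
slow=0 fast=4: a[fast]=2≠0 swap→a[0]=2, slow++,fast++
slow=1 fast=5: a[fast]=0, fast++
slow=1 fast=6: a[fast]=0, fast++
slow=1 fast=7: a[fast]=0, fast++
slow=1 fast=8: a[fast]=0, fast++
slow=1 fast=9: a[fast]=7≠0 swap→a[1]=7, slow++,fast++
slow=2 fast=10: a[fast]=9≠0 swap→a[2]=9, slow++,fast++
slow=3 fast=11: a[fast]=0, fast++
slow=3 fast=12: a[fast]=0, fast++
slow=3 fast=13: a[fast]=2≠0 swap→a[3]=2, slow++,fast++
slow=4 fast=14: a[fast]=0, fast++
slow=4 fast=15: a[fast]=4≠0 swap→a[4]=4, slow++,fast++
slow=5 fast=16: a[fast]=3≠0 swap→a[5]=3, slow++,fast++
slow=6 fast=17: a[fast]=0, fast++
slow=6 fast=18: a[fast]=0, fast++
slow=6 fast=19: a[fast]=0, fast++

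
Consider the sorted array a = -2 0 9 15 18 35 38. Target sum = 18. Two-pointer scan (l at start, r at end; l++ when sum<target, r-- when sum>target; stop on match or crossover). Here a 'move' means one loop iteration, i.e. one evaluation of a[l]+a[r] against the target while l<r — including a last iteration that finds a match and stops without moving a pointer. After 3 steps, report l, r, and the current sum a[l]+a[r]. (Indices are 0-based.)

l=1, r=4, sum=18

[0,6] -2+38=36 >18 → r--
[0,5] -2+35=33 >18 → r--
[0,4] -2+18=16 <18 → l++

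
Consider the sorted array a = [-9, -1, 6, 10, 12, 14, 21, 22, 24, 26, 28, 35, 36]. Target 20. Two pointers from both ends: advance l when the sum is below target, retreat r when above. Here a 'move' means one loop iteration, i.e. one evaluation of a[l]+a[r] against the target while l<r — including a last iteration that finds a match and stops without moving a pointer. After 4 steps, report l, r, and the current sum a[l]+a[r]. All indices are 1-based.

[1,13] -9+36=27 >20 → r--
[1,12] -9+35=26 >20 → r--
[1,11] -9+28=19 <20 → l++
[2,11] -1+28=27 >20 → r--

l=2, r=10, sum=25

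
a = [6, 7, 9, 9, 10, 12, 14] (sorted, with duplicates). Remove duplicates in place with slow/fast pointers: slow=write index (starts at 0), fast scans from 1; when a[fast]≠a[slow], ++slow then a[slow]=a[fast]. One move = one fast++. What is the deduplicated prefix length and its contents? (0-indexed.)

length 6; prefix = [6, 7, 9, 10, 12, 14]

slow=0 fast=1: a[fast]=7≠a[slow]=6 write a[1]=7, slow++,fast++
slow=1 fast=2: a[fast]=9≠a[slow]=7 write a[2]=9, slow++,fast++
slow=2 fast=3: a[fast]=9=a[slow] dup, fast++
slow=2 fast=4: a[fast]=10≠a[slow]=9 write a[3]=10, slow++,fast++
slow=3 fast=5: a[fast]=12≠a[slow]=10 write a[4]=12, slow++,fast++
slow=4 fast=6: a[fast]=14≠a[slow]=12 write a[5]=14, slow++,fast++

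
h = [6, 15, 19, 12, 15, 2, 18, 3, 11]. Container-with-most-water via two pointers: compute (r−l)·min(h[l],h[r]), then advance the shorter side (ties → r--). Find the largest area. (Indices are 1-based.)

max area = 77

l=1 r=9: min(6,11)*8=48 best=48 *, l++
l=2 r=9: min(15,11)*7=77 best=77 *, r--
l=2 r=8: min(15,3)*6=18 best=77, r--
l=2 r=7: min(15,18)*5=75 best=77, l++
l=3 r=7: min(19,18)*4=72 best=77, r--
l=3 r=6: min(19,2)*3=6 best=77, r--
l=3 r=5: min(19,15)*2=30 best=77, r--
l=3 r=4: min(19,12)*1=12 best=77, r--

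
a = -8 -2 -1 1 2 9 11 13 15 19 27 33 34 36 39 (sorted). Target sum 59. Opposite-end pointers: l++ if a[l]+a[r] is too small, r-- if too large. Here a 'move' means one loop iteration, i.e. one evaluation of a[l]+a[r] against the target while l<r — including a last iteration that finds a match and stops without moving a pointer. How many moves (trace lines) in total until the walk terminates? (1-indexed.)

[1,15] -8+39=31 <59 → l++
[2,15] -2+39=37 <59 → l++
[3,15] -1+39=38 <59 → l++
[4,15] 1+39=40 <59 → l++
[5,15] 2+39=41 <59 → l++
[6,15] 9+39=48 <59 → l++
[7,15] 11+39=50 <59 → l++
[8,15] 13+39=52 <59 → l++
[9,15] 15+39=54 <59 → l++
[10,15] 19+39=58 <59 → l++
[11,15] 27+39=66 >59 → r--
[11,14] 27+36=63 >59 → r--
[11,13] 27+34=61 >59 → r--
[11,12] 27+33=60 >59 → r--

14 moves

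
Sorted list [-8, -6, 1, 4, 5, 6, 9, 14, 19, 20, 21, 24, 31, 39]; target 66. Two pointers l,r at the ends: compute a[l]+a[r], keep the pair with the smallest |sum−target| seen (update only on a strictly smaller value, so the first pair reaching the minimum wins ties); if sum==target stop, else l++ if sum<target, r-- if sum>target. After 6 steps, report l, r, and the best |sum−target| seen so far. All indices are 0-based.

l=0 r=13: -8+39=31 d=35 *, l++
l=1 r=13: -6+39=33 d=33 *, l++
l=2 r=13: 1+39=40 d=26 *, l++
l=3 r=13: 4+39=43 d=23 *, l++
l=4 r=13: 5+39=44 d=22 *, l++
l=5 r=13: 6+39=45 d=21 *, l++

l=6, r=13, best |Δ|=21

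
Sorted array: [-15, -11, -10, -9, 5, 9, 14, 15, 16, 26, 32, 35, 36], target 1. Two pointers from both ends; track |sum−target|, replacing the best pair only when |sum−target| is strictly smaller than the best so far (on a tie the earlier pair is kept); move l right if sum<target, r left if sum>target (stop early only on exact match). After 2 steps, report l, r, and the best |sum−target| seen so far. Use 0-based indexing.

l=0, r=10, best |Δ|=19

l=0 r=12: -15+36=21 d=20 *, r--
l=0 r=11: -15+35=20 d=19 *, r--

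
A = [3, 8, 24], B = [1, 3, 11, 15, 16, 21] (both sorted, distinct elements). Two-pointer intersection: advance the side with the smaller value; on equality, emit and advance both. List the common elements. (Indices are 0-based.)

[i=0,j=0] 3>1 → j++
[i=0,j=1] 3==3 emit → i++,j++
[i=1,j=2] 8<11 → i++
[i=2,j=2] 24>11 → j++
[i=2,j=3] 24>15 → j++
[i=2,j=4] 24>16 → j++
[i=2,j=5] 24>21 → j++

intersection = [3]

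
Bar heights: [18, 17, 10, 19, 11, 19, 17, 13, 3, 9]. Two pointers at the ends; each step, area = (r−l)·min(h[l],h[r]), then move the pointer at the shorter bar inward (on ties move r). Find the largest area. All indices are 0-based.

l=0 r=9: min(18,9)*9=81 best=81 *, r--
l=0 r=8: min(18,3)*8=24 best=81, r--
l=0 r=7: min(18,13)*7=91 best=91 *, r--
l=0 r=6: min(18,17)*6=102 best=102 *, r--
l=0 r=5: min(18,19)*5=90 best=102, l++
l=1 r=5: min(17,19)*4=68 best=102, l++
l=2 r=5: min(10,19)*3=30 best=102, l++
l=3 r=5: min(19,19)*2=38 best=102, r--
l=3 r=4: min(19,11)*1=11 best=102, r--

max area = 102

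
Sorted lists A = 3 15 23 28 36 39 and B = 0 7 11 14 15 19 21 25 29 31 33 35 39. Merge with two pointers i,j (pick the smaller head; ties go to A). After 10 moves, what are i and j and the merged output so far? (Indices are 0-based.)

i=3, j=7, merged so far=[0, 3, 7, 11, 14, 15, 15, 19, 21, 23]

i=0 j=0: A[i]=3>B[j]=0 take 0, j++
i=0 j=1: A[i]=3<=B[j]=7 take 3, i++
i=1 j=1: A[i]=15>B[j]=7 take 7, j++
i=1 j=2: A[i]=15>B[j]=11 take 11, j++
i=1 j=3: A[i]=15>B[j]=14 take 14, j++
i=1 j=4: A[i]=15<=B[j]=15 take 15, i++
i=2 j=4: A[i]=23>B[j]=15 take 15, j++
i=2 j=5: A[i]=23>B[j]=19 take 19, j++
i=2 j=6: A[i]=23>B[j]=21 take 21, j++
i=2 j=7: A[i]=23<=B[j]=25 take 23, i++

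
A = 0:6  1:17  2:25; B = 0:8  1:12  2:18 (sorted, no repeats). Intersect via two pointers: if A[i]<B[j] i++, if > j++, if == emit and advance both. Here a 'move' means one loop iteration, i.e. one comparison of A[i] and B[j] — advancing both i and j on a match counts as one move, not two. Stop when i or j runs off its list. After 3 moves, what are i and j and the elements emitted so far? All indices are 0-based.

i=1, j=2, emitted=[]

[i=0,j=0] 6<8 → i++
[i=1,j=0] 17>8 → j++
[i=1,j=1] 17>12 → j++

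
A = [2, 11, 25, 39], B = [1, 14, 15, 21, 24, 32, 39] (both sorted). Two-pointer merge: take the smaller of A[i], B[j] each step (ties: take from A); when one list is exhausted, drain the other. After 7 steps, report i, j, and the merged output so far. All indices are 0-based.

i=2, j=5, merged so far=[1, 2, 11, 14, 15, 21, 24]

i=0 j=0: A[i]=2>B[j]=1 take 1, j++
i=0 j=1: A[i]=2<=B[j]=14 take 2, i++
i=1 j=1: A[i]=11<=B[j]=14 take 11, i++
i=2 j=1: A[i]=25>B[j]=14 take 14, j++
i=2 j=2: A[i]=25>B[j]=15 take 15, j++
i=2 j=3: A[i]=25>B[j]=21 take 21, j++
i=2 j=4: A[i]=25>B[j]=24 take 24, j++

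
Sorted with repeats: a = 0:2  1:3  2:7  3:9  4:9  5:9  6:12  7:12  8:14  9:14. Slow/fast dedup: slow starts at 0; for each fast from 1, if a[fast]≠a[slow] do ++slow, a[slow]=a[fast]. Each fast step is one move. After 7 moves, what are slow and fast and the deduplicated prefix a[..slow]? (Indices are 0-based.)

slow=4, fast=8, prefix=[2, 3, 7, 9, 12]

(s=0,f=1) a[fast]=3≠a[slow]=2 write a[1]=3 → slow++,fast++
(s=1,f=2) a[fast]=7≠a[slow]=3 write a[2]=7 → slow++,fast++
(s=2,f=3) a[fast]=9≠a[slow]=7 write a[3]=9 → slow++,fast++
(s=3,f=4) a[fast]=9=a[slow] dup → fast++
(s=3,f=5) a[fast]=9=a[slow] dup → fast++
(s=3,f=6) a[fast]=12≠a[slow]=9 write a[4]=12 → slow++,fast++
(s=4,f=7) a[fast]=12=a[slow] dup → fast++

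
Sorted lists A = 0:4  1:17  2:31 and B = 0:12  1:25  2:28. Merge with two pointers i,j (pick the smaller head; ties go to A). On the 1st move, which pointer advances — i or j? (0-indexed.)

[i=0,j=0] A[i]=4<=B[j]=12 take 4 → i++

i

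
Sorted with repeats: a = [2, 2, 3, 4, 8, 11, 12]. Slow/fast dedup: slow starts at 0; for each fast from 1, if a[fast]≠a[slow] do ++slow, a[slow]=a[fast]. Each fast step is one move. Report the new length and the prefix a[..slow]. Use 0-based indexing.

(s=0,f=1) a[fast]=2=a[slow] dup → fast++
(s=0,f=2) a[fast]=3≠a[slow]=2 write a[1]=3 → slow++,fast++
(s=1,f=3) a[fast]=4≠a[slow]=3 write a[2]=4 → slow++,fast++
(s=2,f=4) a[fast]=8≠a[slow]=4 write a[3]=8 → slow++,fast++
(s=3,f=5) a[fast]=11≠a[slow]=8 write a[4]=11 → slow++,fast++
(s=4,f=6) a[fast]=12≠a[slow]=11 write a[5]=12 → slow++,fast++

length 6; prefix = [2, 3, 4, 8, 11, 12]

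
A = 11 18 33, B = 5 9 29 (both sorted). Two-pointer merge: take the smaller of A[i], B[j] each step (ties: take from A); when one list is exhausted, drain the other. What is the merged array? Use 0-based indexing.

[i=0,j=0] A[i]=11>B[j]=5 take 5 → j++
[i=0,j=1] A[i]=11>B[j]=9 take 9 → j++
[i=0,j=2] A[i]=11<=B[j]=29 take 11 → i++
[i=1,j=2] A[i]=18<=B[j]=29 take 18 → i++
[i=2,j=2] A[i]=33>B[j]=29 take 29 → j++
[i=2,j=3] B done, take A[i]=33 → i++

[5, 9, 11, 18, 29, 33]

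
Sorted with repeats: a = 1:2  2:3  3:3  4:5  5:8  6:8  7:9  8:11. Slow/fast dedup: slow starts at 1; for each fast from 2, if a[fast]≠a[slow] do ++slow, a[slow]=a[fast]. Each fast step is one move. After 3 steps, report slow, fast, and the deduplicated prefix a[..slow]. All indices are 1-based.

(s=1,f=2) a[fast]=3≠a[slow]=2 write a[2]=3 → slow++,fast++
(s=2,f=3) a[fast]=3=a[slow] dup → fast++
(s=2,f=4) a[fast]=5≠a[slow]=3 write a[3]=5 → slow++,fast++

slow=3, fast=5, prefix=[2, 3, 5]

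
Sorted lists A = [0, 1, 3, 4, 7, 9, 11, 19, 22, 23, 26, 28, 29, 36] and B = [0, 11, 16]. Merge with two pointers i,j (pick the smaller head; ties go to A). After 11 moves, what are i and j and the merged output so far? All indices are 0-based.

[i=0,j=0] A[i]=0<=B[j]=0 take 0 → i++
[i=1,j=0] A[i]=1>B[j]=0 take 0 → j++
[i=1,j=1] A[i]=1<=B[j]=11 take 1 → i++
[i=2,j=1] A[i]=3<=B[j]=11 take 3 → i++
[i=3,j=1] A[i]=4<=B[j]=11 take 4 → i++
[i=4,j=1] A[i]=7<=B[j]=11 take 7 → i++
[i=5,j=1] A[i]=9<=B[j]=11 take 9 → i++
[i=6,j=1] A[i]=11<=B[j]=11 take 11 → i++
[i=7,j=1] A[i]=19>B[j]=11 take 11 → j++
[i=7,j=2] A[i]=19>B[j]=16 take 16 → j++
[i=7,j=3] B done, take A[i]=19 → i++

i=8, j=3, merged so far=[0, 0, 1, 3, 4, 7, 9, 11, 11, 16, 19]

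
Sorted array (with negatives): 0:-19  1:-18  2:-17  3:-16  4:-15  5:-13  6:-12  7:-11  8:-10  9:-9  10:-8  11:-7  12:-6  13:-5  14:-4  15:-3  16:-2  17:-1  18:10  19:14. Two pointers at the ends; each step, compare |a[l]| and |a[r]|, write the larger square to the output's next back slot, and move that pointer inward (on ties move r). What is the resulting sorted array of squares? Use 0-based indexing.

l=0 r=19: |-19|>|14| out[19]=361, l++
l=1 r=19: |-18|>|14| out[18]=324, l++
l=2 r=19: |-17|>|14| out[17]=289, l++
l=3 r=19: |-16|>|14| out[16]=256, l++
l=4 r=19: |-15|>|14| out[15]=225, l++
l=5 r=19: |-13|<=|14| out[14]=196, r--
l=5 r=18: |-13|>|10| out[13]=169, l++
l=6 r=18: |-12|>|10| out[12]=144, l++
l=7 r=18: |-11|>|10| out[11]=121, l++
l=8 r=18: |-10|<=|10| out[10]=100, r--
l=8 r=17: |-10|>|-1| out[9]=100, l++
l=9 r=17: |-9|>|-1| out[8]=81, l++
l=10 r=17: |-8|>|-1| out[7]=64, l++
l=11 r=17: |-7|>|-1| out[6]=49, l++
l=12 r=17: |-6|>|-1| out[5]=36, l++
l=13 r=17: |-5|>|-1| out[4]=25, l++
l=14 r=17: |-4|>|-1| out[3]=16, l++
l=15 r=17: |-3|>|-1| out[2]=9, l++
l=16 r=17: |-2|>|-1| out[1]=4, l++
l=17 r=17: |-1|<=|-1| out[0]=1, r--

[1, 4, 9, 16, 25, 36, 49, 64, 81, 100, 100, 121, 144, 169, 196, 225, 256, 289, 324, 361]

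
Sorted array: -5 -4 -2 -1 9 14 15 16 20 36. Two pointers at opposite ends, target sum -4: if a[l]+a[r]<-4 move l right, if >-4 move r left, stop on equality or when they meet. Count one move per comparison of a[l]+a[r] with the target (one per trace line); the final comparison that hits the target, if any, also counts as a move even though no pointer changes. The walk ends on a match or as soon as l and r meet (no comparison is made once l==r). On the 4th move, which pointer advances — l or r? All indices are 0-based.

r

l=0 r=9: -5+36=31 >-4, r--
l=0 r=8: -5+20=15 >-4, r--
l=0 r=7: -5+16=11 >-4, r--
l=0 r=6: -5+15=10 >-4, r--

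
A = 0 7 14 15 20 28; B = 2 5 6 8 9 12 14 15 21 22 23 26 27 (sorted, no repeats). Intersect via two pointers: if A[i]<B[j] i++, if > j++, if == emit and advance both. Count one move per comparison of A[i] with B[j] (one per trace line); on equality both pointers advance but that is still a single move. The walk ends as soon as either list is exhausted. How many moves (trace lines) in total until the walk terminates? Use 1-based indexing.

16 moves

i=1 j=1: 0<2, i++
i=2 j=1: 7>2, j++
i=2 j=2: 7>5, j++
i=2 j=3: 7>6, j++
i=2 j=4: 7<8, i++
i=3 j=4: 14>8, j++
i=3 j=5: 14>9, j++
i=3 j=6: 14>12, j++
i=3 j=7: 14==14 emit, i++,j++
i=4 j=8: 15==15 emit, i++,j++
i=5 j=9: 20<21, i++
i=6 j=9: 28>21, j++
i=6 j=10: 28>22, j++
i=6 j=11: 28>23, j++
i=6 j=12: 28>26, j++
i=6 j=13: 28>27, j++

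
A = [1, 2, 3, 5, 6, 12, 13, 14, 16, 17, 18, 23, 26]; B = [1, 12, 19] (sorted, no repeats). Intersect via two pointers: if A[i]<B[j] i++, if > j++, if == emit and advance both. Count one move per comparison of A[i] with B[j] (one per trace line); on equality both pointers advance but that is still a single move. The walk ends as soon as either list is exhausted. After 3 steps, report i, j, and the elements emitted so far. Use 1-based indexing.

i=4, j=2, emitted=[1]

[i=1,j=1] 1==1 emit → i++,j++
[i=2,j=2] 2<12 → i++
[i=3,j=2] 3<12 → i++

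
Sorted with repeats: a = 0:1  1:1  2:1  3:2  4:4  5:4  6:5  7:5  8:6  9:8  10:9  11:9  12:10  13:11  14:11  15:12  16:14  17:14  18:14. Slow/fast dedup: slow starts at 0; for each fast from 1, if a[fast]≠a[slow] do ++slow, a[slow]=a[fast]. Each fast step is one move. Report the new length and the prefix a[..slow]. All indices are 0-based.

length 11; prefix = [1, 2, 4, 5, 6, 8, 9, 10, 11, 12, 14]

(s=0,f=1) a[fast]=1=a[slow] dup → fast++
(s=0,f=2) a[fast]=1=a[slow] dup → fast++
(s=0,f=3) a[fast]=2≠a[slow]=1 write a[1]=2 → slow++,fast++
(s=1,f=4) a[fast]=4≠a[slow]=2 write a[2]=4 → slow++,fast++
(s=2,f=5) a[fast]=4=a[slow] dup → fast++
(s=2,f=6) a[fast]=5≠a[slow]=4 write a[3]=5 → slow++,fast++
(s=3,f=7) a[fast]=5=a[slow] dup → fast++
(s=3,f=8) a[fast]=6≠a[slow]=5 write a[4]=6 → slow++,fast++
(s=4,f=9) a[fast]=8≠a[slow]=6 write a[5]=8 → slow++,fast++
(s=5,f=10) a[fast]=9≠a[slow]=8 write a[6]=9 → slow++,fast++
(s=6,f=11) a[fast]=9=a[slow] dup → fast++
(s=6,f=12) a[fast]=10≠a[slow]=9 write a[7]=10 → slow++,fast++
(s=7,f=13) a[fast]=11≠a[slow]=10 write a[8]=11 → slow++,fast++
(s=8,f=14) a[fast]=11=a[slow] dup → fast++
(s=8,f=15) a[fast]=12≠a[slow]=11 write a[9]=12 → slow++,fast++
(s=9,f=16) a[fast]=14≠a[slow]=12 write a[10]=14 → slow++,fast++
(s=10,f=17) a[fast]=14=a[slow] dup → fast++
(s=10,f=18) a[fast]=14=a[slow] dup → fast++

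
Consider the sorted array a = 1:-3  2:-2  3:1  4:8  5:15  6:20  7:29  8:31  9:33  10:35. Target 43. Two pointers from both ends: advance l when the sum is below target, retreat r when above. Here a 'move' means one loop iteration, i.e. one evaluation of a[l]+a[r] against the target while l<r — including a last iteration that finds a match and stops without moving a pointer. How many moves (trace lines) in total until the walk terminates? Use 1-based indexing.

[1,10] -3+35=32 <43 → l++
[2,10] -2+35=33 <43 → l++
[3,10] 1+35=36 <43 → l++
[4,10] 8+35=43 → found

4 moves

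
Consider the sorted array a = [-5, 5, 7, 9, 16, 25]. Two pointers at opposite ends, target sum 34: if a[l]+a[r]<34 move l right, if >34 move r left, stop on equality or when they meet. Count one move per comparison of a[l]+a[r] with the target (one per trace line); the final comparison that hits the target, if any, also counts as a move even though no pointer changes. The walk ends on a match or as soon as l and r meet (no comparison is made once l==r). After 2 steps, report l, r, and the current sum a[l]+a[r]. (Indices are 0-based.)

l=0 r=5: -5+25=20 <34, l++
l=1 r=5: 5+25=30 <34, l++

l=2, r=5, sum=32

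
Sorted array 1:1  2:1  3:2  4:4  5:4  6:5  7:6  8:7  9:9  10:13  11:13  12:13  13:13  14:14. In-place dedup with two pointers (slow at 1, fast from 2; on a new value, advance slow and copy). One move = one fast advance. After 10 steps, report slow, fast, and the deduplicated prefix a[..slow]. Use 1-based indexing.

(s=1,f=2) a[fast]=1=a[slow] dup → fast++
(s=1,f=3) a[fast]=2≠a[slow]=1 write a[2]=2 → slow++,fast++
(s=2,f=4) a[fast]=4≠a[slow]=2 write a[3]=4 → slow++,fast++
(s=3,f=5) a[fast]=4=a[slow] dup → fast++
(s=3,f=6) a[fast]=5≠a[slow]=4 write a[4]=5 → slow++,fast++
(s=4,f=7) a[fast]=6≠a[slow]=5 write a[5]=6 → slow++,fast++
(s=5,f=8) a[fast]=7≠a[slow]=6 write a[6]=7 → slow++,fast++
(s=6,f=9) a[fast]=9≠a[slow]=7 write a[7]=9 → slow++,fast++
(s=7,f=10) a[fast]=13≠a[slow]=9 write a[8]=13 → slow++,fast++
(s=8,f=11) a[fast]=13=a[slow] dup → fast++

slow=8, fast=12, prefix=[1, 2, 4, 5, 6, 7, 9, 13]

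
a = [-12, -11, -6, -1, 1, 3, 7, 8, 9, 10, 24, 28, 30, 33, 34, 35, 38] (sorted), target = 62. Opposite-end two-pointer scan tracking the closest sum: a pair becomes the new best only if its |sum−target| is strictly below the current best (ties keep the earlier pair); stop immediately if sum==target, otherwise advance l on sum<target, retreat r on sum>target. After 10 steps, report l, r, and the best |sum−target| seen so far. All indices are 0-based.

l=0 r=16: -12+38=26 d=36 *, l++
l=1 r=16: -11+38=27 d=35 *, l++
l=2 r=16: -6+38=32 d=30 *, l++
l=3 r=16: -1+38=37 d=25 *, l++
l=4 r=16: 1+38=39 d=23 *, l++
l=5 r=16: 3+38=41 d=21 *, l++
l=6 r=16: 7+38=45 d=17 *, l++
l=7 r=16: 8+38=46 d=16 *, l++
l=8 r=16: 9+38=47 d=15 *, l++
l=9 r=16: 10+38=48 d=14 *, l++

l=10, r=16, best |Δ|=14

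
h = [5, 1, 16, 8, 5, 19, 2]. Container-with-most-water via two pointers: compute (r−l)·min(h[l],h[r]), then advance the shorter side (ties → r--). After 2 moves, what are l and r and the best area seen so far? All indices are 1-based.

l=2, r=6, best area=25

[1,7] min(5,2)*6=12 best=12 * → r--
[1,6] min(5,19)*5=25 best=25 * → l++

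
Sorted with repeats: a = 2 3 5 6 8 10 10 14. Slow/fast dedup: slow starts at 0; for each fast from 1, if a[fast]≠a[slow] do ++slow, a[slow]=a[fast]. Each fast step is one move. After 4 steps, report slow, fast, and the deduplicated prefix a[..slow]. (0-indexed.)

slow=4, fast=5, prefix=[2, 3, 5, 6, 8]

(s=0,f=1) a[fast]=3≠a[slow]=2 write a[1]=3 → slow++,fast++
(s=1,f=2) a[fast]=5≠a[slow]=3 write a[2]=5 → slow++,fast++
(s=2,f=3) a[fast]=6≠a[slow]=5 write a[3]=6 → slow++,fast++
(s=3,f=4) a[fast]=8≠a[slow]=6 write a[4]=8 → slow++,fast++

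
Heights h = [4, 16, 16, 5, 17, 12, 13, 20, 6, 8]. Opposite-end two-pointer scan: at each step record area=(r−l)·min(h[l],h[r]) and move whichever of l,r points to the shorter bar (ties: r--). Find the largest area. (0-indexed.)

max area = 96

l=0 r=9: min(4,8)*9=36 best=36 *, l++
l=1 r=9: min(16,8)*8=64 best=64 *, r--
l=1 r=8: min(16,6)*7=42 best=64, r--
l=1 r=7: min(16,20)*6=96 best=96 *, l++
l=2 r=7: min(16,20)*5=80 best=96, l++
l=3 r=7: min(5,20)*4=20 best=96, l++
l=4 r=7: min(17,20)*3=51 best=96, l++
l=5 r=7: min(12,20)*2=24 best=96, l++
l=6 r=7: min(13,20)*1=13 best=96, l++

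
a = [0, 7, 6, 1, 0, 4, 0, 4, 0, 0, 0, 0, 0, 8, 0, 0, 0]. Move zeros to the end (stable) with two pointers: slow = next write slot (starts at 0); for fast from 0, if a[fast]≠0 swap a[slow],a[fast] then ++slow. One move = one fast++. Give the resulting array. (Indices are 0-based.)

slow=0 fast=0: a[fast]=0, fast++
slow=0 fast=1: a[fast]=7≠0 swap→a[0]=7, slow++,fast++
slow=1 fast=2: a[fast]=6≠0 swap→a[1]=6, slow++,fast++
slow=2 fast=3: a[fast]=1≠0 swap→a[2]=1, slow++,fast++
slow=3 fast=4: a[fast]=0, fast++
slow=3 fast=5: a[fast]=4≠0 swap→a[3]=4, slow++,fast++
slow=4 fast=6: a[fast]=0, fast++
slow=4 fast=7: a[fast]=4≠0 swap→a[4]=4, slow++,fast++
slow=5 fast=8: a[fast]=0, fast++
slow=5 fast=9: a[fast]=0, fast++
slow=5 fast=10: a[fast]=0, fast++
slow=5 fast=11: a[fast]=0, fast++
slow=5 fast=12: a[fast]=0, fast++
slow=5 fast=13: a[fast]=8≠0 swap→a[5]=8, slow++,fast++
slow=6 fast=14: a[fast]=0, fast++
slow=6 fast=15: a[fast]=0, fast++
slow=6 fast=16: a[fast]=0, fast++

[7, 6, 1, 4, 4, 8, 0, 0, 0, 0, 0, 0, 0, 0, 0, 0, 0]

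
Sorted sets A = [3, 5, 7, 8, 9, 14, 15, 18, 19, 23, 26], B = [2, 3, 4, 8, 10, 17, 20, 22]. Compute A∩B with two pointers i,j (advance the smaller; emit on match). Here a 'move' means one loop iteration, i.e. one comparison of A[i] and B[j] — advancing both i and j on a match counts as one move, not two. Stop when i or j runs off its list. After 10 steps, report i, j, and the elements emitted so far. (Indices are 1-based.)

i=8, j=6, emitted=[3, 8]

i=1 j=1: 3>2, j++
i=1 j=2: 3==3 emit, i++,j++
i=2 j=3: 5>4, j++
i=2 j=4: 5<8, i++
i=3 j=4: 7<8, i++
i=4 j=4: 8==8 emit, i++,j++
i=5 j=5: 9<10, i++
i=6 j=5: 14>10, j++
i=6 j=6: 14<17, i++
i=7 j=6: 15<17, i++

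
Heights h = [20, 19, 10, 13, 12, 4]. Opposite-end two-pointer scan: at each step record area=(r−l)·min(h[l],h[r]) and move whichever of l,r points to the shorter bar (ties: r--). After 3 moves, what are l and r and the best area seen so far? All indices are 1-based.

l=1 r=6: min(20,4)*5=20 best=20 *, r--
l=1 r=5: min(20,12)*4=48 best=48 *, r--
l=1 r=4: min(20,13)*3=39 best=48, r--

l=1, r=3, best area=48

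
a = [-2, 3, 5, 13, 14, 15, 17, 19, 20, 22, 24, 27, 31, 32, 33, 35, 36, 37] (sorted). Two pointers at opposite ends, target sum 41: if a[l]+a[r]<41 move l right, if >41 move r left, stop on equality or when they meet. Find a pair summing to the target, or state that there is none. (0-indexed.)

[0,17] -2+37=35 <41 → l++
[1,17] 3+37=40 <41 → l++
[2,17] 5+37=42 >41 → r--
[2,16] 5+36=41 → found

(5, 36)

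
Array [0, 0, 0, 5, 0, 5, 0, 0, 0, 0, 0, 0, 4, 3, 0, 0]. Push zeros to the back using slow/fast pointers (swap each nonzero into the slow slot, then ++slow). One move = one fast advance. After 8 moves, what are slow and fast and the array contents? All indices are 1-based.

slow=3, fast=9, a=[5, 5, 0, 0, 0, 0, 0, 0, 0, 0, 0, 0, 4, 3, 0, 0]

slow=1 fast=1: a[fast]=0, fast++
slow=1 fast=2: a[fast]=0, fast++
slow=1 fast=3: a[fast]=0, fast++
slow=1 fast=4: a[fast]=5≠0 swap→a[1]=5, slow++,fast++
slow=2 fast=5: a[fast]=0, fast++
slow=2 fast=6: a[fast]=5≠0 swap→a[2]=5, slow++,fast++
slow=3 fast=7: a[fast]=0, fast++
slow=3 fast=8: a[fast]=0, fast++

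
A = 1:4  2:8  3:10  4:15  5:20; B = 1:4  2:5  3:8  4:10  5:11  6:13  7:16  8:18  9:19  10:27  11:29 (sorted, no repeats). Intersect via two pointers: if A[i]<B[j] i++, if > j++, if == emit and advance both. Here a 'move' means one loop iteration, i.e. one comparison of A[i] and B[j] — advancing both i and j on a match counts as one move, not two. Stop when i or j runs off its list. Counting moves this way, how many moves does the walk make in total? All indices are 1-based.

11 moves

i=1 j=1: 4==4 emit, i++,j++
i=2 j=2: 8>5, j++
i=2 j=3: 8==8 emit, i++,j++
i=3 j=4: 10==10 emit, i++,j++
i=4 j=5: 15>11, j++
i=4 j=6: 15>13, j++
i=4 j=7: 15<16, i++
i=5 j=7: 20>16, j++
i=5 j=8: 20>18, j++
i=5 j=9: 20>19, j++
i=5 j=10: 20<27, i++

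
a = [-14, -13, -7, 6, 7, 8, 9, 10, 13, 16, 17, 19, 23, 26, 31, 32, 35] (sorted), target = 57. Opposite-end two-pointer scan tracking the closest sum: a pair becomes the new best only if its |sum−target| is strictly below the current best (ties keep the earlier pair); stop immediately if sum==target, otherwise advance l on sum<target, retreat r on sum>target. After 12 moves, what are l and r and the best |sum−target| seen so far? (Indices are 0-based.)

l=12, r=16, best |Δ|=3

[0,16] -14+35=21 d=36 * → l++
[1,16] -13+35=22 d=35 * → l++
[2,16] -7+35=28 d=29 * → l++
[3,16] 6+35=41 d=16 * → l++
[4,16] 7+35=42 d=15 * → l++
[5,16] 8+35=43 d=14 * → l++
[6,16] 9+35=44 d=13 * → l++
[7,16] 10+35=45 d=12 * → l++
[8,16] 13+35=48 d=9 * → l++
[9,16] 16+35=51 d=6 * → l++
[10,16] 17+35=52 d=5 * → l++
[11,16] 19+35=54 d=3 * → l++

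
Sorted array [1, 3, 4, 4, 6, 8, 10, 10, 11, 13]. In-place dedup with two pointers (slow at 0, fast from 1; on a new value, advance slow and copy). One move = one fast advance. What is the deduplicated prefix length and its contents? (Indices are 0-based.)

slow=0 fast=1: a[fast]=3≠a[slow]=1 write a[1]=3, slow++,fast++
slow=1 fast=2: a[fast]=4≠a[slow]=3 write a[2]=4, slow++,fast++
slow=2 fast=3: a[fast]=4=a[slow] dup, fast++
slow=2 fast=4: a[fast]=6≠a[slow]=4 write a[3]=6, slow++,fast++
slow=3 fast=5: a[fast]=8≠a[slow]=6 write a[4]=8, slow++,fast++
slow=4 fast=6: a[fast]=10≠a[slow]=8 write a[5]=10, slow++,fast++
slow=5 fast=7: a[fast]=10=a[slow] dup, fast++
slow=5 fast=8: a[fast]=11≠a[slow]=10 write a[6]=11, slow++,fast++
slow=6 fast=9: a[fast]=13≠a[slow]=11 write a[7]=13, slow++,fast++

length 8; prefix = [1, 3, 4, 6, 8, 10, 11, 13]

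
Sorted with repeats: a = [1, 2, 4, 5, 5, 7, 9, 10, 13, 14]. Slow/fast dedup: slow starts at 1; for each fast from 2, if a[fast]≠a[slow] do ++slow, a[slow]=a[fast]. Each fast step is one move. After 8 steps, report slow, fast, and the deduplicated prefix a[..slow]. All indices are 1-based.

slow=8, fast=10, prefix=[1, 2, 4, 5, 7, 9, 10, 13]

(s=1,f=2) a[fast]=2≠a[slow]=1 write a[2]=2 → slow++,fast++
(s=2,f=3) a[fast]=4≠a[slow]=2 write a[3]=4 → slow++,fast++
(s=3,f=4) a[fast]=5≠a[slow]=4 write a[4]=5 → slow++,fast++
(s=4,f=5) a[fast]=5=a[slow] dup → fast++
(s=4,f=6) a[fast]=7≠a[slow]=5 write a[5]=7 → slow++,fast++
(s=5,f=7) a[fast]=9≠a[slow]=7 write a[6]=9 → slow++,fast++
(s=6,f=8) a[fast]=10≠a[slow]=9 write a[7]=10 → slow++,fast++
(s=7,f=9) a[fast]=13≠a[slow]=10 write a[8]=13 → slow++,fast++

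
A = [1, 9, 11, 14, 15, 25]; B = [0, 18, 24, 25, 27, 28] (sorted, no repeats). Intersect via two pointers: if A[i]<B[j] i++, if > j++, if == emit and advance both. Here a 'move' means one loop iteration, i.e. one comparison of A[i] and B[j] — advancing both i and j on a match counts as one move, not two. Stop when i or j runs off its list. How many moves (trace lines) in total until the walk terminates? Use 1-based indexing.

9 moves

i=1 j=1: 1>0, j++
i=1 j=2: 1<18, i++
i=2 j=2: 9<18, i++
i=3 j=2: 11<18, i++
i=4 j=2: 14<18, i++
i=5 j=2: 15<18, i++
i=6 j=2: 25>18, j++
i=6 j=3: 25>24, j++
i=6 j=4: 25==25 emit, i++,j++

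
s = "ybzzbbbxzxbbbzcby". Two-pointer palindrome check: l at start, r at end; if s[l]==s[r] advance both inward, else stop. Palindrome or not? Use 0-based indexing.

not a palindrome (mismatch at 2,14)

l=0 r=16: 'y'=='y', l++,r--
l=1 r=15: 'b'=='b', l++,r--
l=2 r=14: 'z'!='c', stop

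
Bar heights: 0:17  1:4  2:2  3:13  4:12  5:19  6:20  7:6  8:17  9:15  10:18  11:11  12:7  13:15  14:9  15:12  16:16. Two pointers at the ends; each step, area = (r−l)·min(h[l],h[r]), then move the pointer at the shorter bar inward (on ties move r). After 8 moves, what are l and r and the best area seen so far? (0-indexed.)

[0,16] min(17,16)*16=256 best=256 * → r--
[0,15] min(17,12)*15=180 best=256 → r--
[0,14] min(17,9)*14=126 best=256 → r--
[0,13] min(17,15)*13=195 best=256 → r--
[0,12] min(17,7)*12=84 best=256 → r--
[0,11] min(17,11)*11=121 best=256 → r--
[0,10] min(17,18)*10=170 best=256 → l++
[1,10] min(4,18)*9=36 best=256 → l++

l=2, r=10, best area=256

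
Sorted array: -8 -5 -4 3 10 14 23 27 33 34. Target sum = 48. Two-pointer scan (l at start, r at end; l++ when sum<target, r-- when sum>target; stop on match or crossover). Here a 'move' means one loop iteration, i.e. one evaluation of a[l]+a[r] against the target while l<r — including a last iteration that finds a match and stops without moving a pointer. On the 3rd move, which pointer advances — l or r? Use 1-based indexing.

l

l=1 r=10: -8+34=26 <48, l++
l=2 r=10: -5+34=29 <48, l++
l=3 r=10: -4+34=30 <48, l++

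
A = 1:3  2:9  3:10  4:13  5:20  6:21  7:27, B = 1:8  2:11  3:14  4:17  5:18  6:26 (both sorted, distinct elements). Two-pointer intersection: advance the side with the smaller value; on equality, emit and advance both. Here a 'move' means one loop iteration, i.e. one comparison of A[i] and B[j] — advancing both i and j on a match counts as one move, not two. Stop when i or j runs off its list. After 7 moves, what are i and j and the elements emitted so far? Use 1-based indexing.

i=5, j=4, emitted=[]

[i=1,j=1] 3<8 → i++
[i=2,j=1] 9>8 → j++
[i=2,j=2] 9<11 → i++
[i=3,j=2] 10<11 → i++
[i=4,j=2] 13>11 → j++
[i=4,j=3] 13<14 → i++
[i=5,j=3] 20>14 → j++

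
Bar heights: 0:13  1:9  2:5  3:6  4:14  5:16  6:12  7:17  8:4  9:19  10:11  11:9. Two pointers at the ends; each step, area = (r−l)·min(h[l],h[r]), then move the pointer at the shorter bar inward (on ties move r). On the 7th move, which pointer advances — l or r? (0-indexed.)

l

[0,11] min(13,9)*11=99 best=99 * → r--
[0,10] min(13,11)*10=110 best=110 * → r--
[0,9] min(13,19)*9=117 best=117 * → l++
[1,9] min(9,19)*8=72 best=117 → l++
[2,9] min(5,19)*7=35 best=117 → l++
[3,9] min(6,19)*6=36 best=117 → l++
[4,9] min(14,19)*5=70 best=117 → l++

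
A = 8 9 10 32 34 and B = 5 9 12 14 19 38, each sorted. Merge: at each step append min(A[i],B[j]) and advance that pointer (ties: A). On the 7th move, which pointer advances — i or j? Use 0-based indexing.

i=0 j=0: A[i]=8>B[j]=5 take 5, j++
i=0 j=1: A[i]=8<=B[j]=9 take 8, i++
i=1 j=1: A[i]=9<=B[j]=9 take 9, i++
i=2 j=1: A[i]=10>B[j]=9 take 9, j++
i=2 j=2: A[i]=10<=B[j]=12 take 10, i++
i=3 j=2: A[i]=32>B[j]=12 take 12, j++
i=3 j=3: A[i]=32>B[j]=14 take 14, j++

j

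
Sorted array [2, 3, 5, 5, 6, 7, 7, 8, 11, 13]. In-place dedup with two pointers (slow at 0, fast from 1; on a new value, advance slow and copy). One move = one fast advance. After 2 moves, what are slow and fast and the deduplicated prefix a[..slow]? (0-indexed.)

(s=0,f=1) a[fast]=3≠a[slow]=2 write a[1]=3 → slow++,fast++
(s=1,f=2) a[fast]=5≠a[slow]=3 write a[2]=5 → slow++,fast++

slow=2, fast=3, prefix=[2, 3, 5]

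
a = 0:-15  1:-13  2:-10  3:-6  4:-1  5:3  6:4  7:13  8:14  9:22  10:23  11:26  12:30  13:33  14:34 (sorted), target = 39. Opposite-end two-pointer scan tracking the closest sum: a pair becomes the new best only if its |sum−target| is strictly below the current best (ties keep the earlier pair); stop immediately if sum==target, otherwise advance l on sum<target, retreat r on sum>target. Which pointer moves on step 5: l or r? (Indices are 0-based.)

l

l=0 r=14: -15+34=19 d=20 *, l++
l=1 r=14: -13+34=21 d=18 *, l++
l=2 r=14: -10+34=24 d=15 *, l++
l=3 r=14: -6+34=28 d=11 *, l++
l=4 r=14: -1+34=33 d=6 *, l++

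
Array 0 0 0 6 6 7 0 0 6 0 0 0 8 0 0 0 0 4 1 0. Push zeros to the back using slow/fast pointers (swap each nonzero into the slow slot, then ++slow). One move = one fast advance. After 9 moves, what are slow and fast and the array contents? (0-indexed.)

slow=0 fast=0: a[fast]=0, fast++
slow=0 fast=1: a[fast]=0, fast++
slow=0 fast=2: a[fast]=0, fast++
slow=0 fast=3: a[fast]=6≠0 swap→a[0]=6, slow++,fast++
slow=1 fast=4: a[fast]=6≠0 swap→a[1]=6, slow++,fast++
slow=2 fast=5: a[fast]=7≠0 swap→a[2]=7, slow++,fast++
slow=3 fast=6: a[fast]=0, fast++
slow=3 fast=7: a[fast]=0, fast++
slow=3 fast=8: a[fast]=6≠0 swap→a[3]=6, slow++,fast++

slow=4, fast=9, a=[6, 6, 7, 6, 0, 0, 0, 0, 0, 0, 0, 0, 8, 0, 0, 0, 0, 4, 1, 0]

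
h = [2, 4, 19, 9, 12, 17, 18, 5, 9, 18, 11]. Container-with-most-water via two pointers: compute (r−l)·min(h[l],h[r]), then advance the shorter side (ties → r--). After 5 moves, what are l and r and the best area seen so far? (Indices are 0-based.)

l=0 r=10: min(2,11)*10=20 best=20 *, l++
l=1 r=10: min(4,11)*9=36 best=36 *, l++
l=2 r=10: min(19,11)*8=88 best=88 *, r--
l=2 r=9: min(19,18)*7=126 best=126 *, r--
l=2 r=8: min(19,9)*6=54 best=126, r--

l=2, r=7, best area=126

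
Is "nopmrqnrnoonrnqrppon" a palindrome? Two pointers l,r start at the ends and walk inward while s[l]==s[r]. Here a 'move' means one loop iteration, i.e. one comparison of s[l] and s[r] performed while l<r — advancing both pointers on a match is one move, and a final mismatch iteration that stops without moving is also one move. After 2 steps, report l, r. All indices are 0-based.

l=2, r=17

l=0 r=19: 'n'=='n', l++,r--
l=1 r=18: 'o'=='o', l++,r--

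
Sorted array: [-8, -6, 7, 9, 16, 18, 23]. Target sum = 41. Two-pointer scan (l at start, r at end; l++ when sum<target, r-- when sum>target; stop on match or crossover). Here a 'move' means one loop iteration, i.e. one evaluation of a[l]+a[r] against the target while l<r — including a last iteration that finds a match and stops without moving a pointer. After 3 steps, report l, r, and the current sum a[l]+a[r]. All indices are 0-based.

l=0 r=6: -8+23=15 <41, l++
l=1 r=6: -6+23=17 <41, l++
l=2 r=6: 7+23=30 <41, l++

l=3, r=6, sum=32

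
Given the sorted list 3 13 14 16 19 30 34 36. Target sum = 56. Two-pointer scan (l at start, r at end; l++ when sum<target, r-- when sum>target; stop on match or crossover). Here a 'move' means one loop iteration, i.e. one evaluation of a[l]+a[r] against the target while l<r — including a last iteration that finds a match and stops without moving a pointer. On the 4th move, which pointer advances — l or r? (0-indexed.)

[0,7] 3+36=39 <56 → l++
[1,7] 13+36=49 <56 → l++
[2,7] 14+36=50 <56 → l++
[3,7] 16+36=52 <56 → l++

l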